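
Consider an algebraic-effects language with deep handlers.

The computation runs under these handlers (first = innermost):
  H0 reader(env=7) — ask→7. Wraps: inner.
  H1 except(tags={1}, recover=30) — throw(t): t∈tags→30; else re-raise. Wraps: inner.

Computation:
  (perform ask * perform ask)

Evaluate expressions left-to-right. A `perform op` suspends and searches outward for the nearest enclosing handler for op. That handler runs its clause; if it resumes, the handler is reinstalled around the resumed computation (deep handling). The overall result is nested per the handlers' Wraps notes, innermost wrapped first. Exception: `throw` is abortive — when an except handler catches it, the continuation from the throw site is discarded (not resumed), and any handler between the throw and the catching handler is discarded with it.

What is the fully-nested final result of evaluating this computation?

Step-by-step:
ask @ H0 ⇒ 7
ask @ H0 ⇒ 7
H0 returns 49
H1 returns 49
= 49

Answer: 49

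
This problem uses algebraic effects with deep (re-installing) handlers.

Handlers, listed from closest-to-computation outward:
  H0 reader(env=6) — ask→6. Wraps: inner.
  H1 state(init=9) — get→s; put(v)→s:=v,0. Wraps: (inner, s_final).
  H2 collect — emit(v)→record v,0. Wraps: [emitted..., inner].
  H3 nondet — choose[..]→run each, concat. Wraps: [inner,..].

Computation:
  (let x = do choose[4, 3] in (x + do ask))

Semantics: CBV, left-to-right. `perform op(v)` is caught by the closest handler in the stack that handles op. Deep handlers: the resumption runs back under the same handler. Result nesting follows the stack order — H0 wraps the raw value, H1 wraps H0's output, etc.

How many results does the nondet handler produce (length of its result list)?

Working:
choose[4, 3] @ H3
  branch[0] choose=4:
    ask @ H0 ⇒ 6
    H0 returns 10
    H1 returns (10, 9)
    H2 returns [(10, 9)]
    H3 returns [[(10, 9)]]
  branch[1] choose=3:
    ask @ H0 ⇒ 6
    H0 returns 9
    H1 returns (9, 9)
    H2 returns [(9, 9)]
    H3 returns [[(9, 9)]]
= [[(10, 9)], [(9, 9)]]

Answer: 2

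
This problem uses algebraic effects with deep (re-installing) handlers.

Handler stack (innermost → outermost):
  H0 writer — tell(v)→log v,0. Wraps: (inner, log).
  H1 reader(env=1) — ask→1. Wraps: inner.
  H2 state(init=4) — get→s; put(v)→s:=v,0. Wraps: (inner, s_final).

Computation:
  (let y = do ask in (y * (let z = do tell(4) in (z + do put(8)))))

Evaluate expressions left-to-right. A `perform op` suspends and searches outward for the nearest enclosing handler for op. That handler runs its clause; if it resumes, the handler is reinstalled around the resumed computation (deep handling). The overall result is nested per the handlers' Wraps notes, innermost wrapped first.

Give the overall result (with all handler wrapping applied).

Evaluation trace:
ask @ H1 ⇒ 1
tell(4) @ H0 ⇒ log+=4
put(8) @ H2 ⇒ s:=8
H0 returns (0, (4))
H1 returns (0, (4))
H2 returns ((0, (4)), 8)
= ((0, (4)), 8)

Answer: ((0, (4)), 8)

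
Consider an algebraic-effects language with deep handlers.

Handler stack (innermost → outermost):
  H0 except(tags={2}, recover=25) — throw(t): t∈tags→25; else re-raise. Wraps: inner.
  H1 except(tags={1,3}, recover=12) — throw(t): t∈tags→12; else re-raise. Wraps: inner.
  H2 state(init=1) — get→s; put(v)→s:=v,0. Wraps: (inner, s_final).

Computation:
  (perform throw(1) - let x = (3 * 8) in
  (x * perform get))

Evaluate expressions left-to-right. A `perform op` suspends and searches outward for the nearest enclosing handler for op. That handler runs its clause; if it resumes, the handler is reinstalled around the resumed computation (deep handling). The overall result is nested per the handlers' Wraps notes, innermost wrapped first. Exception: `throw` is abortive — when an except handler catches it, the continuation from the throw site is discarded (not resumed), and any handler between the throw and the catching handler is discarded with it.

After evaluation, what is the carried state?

Answer: 1

Step-by-step:
throw(1) @ H0 re-raised
throw(1) @ H1 caught ⇒ 12
H2 returns (12, 1)
= (12, 1)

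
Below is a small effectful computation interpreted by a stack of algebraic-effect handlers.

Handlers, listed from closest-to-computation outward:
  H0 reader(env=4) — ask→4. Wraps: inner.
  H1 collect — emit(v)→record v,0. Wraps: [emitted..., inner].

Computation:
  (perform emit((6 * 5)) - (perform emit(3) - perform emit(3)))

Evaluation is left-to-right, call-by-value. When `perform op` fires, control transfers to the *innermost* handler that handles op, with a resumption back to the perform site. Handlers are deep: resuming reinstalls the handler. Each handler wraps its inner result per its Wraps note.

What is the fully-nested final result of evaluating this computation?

Answer: [30, 3, 3, 0]

Step-by-step:
emit(30) @ H1 ⇒ out+=30
emit(3) @ H1 ⇒ out+=3
emit(3) @ H1 ⇒ out+=3
H0 returns 0
H1 returns [30, 3, 3, 0]
= [30, 3, 3, 0]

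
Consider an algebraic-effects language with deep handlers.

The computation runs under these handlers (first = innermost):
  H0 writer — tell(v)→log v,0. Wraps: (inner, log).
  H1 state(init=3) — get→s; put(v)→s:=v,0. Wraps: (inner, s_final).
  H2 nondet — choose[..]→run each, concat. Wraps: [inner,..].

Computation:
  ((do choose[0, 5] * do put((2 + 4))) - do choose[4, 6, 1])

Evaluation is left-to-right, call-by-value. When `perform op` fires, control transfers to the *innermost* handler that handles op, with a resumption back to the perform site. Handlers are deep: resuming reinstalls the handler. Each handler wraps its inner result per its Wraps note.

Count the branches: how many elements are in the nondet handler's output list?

Step-by-step:
choose[0, 5] @ H2
  branch[0] choose=0:
    put(6) @ H1 ⇒ s:=6
    choose[4, 6, 1] @ H2
      branch[0] choose=4:
        H0 returns (-4, ())
        H1 returns ((-4, ()), 6)
        H2 returns [((-4, ()), 6)]
      branch[1] choose=6:
        H0 returns (-6, ())
        H1 returns ((-6, ()), 6)
        H2 returns [((-6, ()), 6)]
      branch[2] choose=1:
        H0 returns (-1, ())
        H1 returns ((-1, ()), 6)
        H2 returns [((-1, ()), 6)]
  branch[1] choose=5:
    put(6) @ H1 ⇒ s:=6
    choose[4, 6, 1] @ H2
      branch[0] choose=4:
        H0 returns (-4, ())
        H1 returns ((-4, ()), 6)
        H2 returns [((-4, ()), 6)]
      branch[1] choose=6:
        H0 returns (-6, ())
        H1 returns ((-6, ()), 6)
        H2 returns [((-6, ()), 6)]
      branch[2] choose=1:
        H0 returns (-1, ())
        H1 returns ((-1, ()), 6)
        H2 returns [((-1, ()), 6)]
= [((-4, ()), 6), ((-6, ()), 6), ((-1, ()), 6), ((-4, ()), 6), ((-6, ()), 6), ((-1, ()), 6)]

Answer: 6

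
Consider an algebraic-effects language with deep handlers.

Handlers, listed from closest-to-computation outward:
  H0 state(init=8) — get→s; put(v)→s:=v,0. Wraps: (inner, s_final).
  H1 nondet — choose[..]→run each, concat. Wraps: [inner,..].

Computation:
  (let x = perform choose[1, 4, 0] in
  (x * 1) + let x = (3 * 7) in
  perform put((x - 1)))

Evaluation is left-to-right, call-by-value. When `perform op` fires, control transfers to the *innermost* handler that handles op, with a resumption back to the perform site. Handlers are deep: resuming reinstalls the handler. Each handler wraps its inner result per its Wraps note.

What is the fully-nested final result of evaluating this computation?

Answer: [(1, 20), (4, 20), (0, 20)]

Working:
choose[1, 4, 0] @ H1
  branch[0] choose=1:
    put(20) @ H0 ⇒ s:=20
    H0 returns (1, 20)
    H1 returns [(1, 20)]
  branch[1] choose=4:
    put(20) @ H0 ⇒ s:=20
    H0 returns (4, 20)
    H1 returns [(4, 20)]
  branch[2] choose=0:
    put(20) @ H0 ⇒ s:=20
    H0 returns (0, 20)
    H1 returns [(0, 20)]
= [(1, 20), (4, 20), (0, 20)]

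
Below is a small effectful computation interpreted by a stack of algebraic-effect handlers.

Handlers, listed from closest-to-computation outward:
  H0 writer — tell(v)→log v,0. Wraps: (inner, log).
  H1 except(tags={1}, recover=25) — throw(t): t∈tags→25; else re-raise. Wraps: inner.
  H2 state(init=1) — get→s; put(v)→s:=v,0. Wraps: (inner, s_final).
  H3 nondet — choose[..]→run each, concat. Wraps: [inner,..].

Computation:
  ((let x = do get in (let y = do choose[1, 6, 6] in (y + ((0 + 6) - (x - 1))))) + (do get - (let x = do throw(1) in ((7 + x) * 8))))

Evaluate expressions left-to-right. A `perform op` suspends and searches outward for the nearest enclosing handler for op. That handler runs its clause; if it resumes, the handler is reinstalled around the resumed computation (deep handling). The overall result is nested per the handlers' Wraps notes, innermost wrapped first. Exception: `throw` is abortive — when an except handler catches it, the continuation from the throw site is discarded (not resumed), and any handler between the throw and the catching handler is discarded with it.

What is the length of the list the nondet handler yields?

Working:
get @ H2 ⇒ 1
choose[1, 6, 6] @ H3
  branch[0] choose=1:
    get @ H2 ⇒ 1
    throw(1) @ H1 caught ⇒ 25
    H2 returns (25, 1)
    H3 returns [(25, 1)]
  branch[1] choose=6:
    get @ H2 ⇒ 1
    throw(1) @ H1 caught ⇒ 25
    H2 returns (25, 1)
    H3 returns [(25, 1)]
  branch[2] choose=6:
    get @ H2 ⇒ 1
    throw(1) @ H1 caught ⇒ 25
    H2 returns (25, 1)
    H3 returns [(25, 1)]
= [(25, 1), (25, 1), (25, 1)]

Answer: 3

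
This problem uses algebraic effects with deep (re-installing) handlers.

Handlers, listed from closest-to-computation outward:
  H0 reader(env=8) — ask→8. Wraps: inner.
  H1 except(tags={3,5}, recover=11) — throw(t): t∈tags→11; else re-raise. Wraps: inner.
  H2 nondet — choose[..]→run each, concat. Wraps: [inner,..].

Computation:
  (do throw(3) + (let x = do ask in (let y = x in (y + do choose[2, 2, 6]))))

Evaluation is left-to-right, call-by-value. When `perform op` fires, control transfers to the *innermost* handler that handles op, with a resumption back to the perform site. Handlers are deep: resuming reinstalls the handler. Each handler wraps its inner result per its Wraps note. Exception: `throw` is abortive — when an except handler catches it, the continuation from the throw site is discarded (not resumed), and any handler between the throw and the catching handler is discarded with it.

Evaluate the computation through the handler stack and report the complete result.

Answer: [11]

Working:
throw(3) @ H1 caught ⇒ 11
H2 returns [11]
= [11]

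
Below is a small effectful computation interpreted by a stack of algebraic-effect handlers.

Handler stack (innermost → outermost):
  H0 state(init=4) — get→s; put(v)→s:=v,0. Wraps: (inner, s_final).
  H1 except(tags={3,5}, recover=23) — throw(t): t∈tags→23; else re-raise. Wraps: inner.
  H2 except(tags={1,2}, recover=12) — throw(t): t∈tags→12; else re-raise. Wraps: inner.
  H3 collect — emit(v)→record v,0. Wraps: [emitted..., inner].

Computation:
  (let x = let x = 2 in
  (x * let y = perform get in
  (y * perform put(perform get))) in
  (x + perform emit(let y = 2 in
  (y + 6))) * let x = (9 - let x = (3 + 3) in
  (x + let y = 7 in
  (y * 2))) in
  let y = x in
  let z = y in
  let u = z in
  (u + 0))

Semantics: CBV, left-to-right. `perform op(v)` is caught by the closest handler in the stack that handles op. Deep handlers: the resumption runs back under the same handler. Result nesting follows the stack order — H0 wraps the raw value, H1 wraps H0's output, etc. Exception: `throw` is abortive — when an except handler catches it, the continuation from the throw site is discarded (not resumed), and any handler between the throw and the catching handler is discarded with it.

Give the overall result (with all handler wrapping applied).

Answer: [8, (0, 4)]

Evaluation trace:
get @ H0 ⇒ 4
get @ H0 ⇒ 4
put(4) @ H0 ⇒ s:=4
emit(8) @ H3 ⇒ out+=8
H0 returns (0, 4)
H1 returns (0, 4)
H2 returns (0, 4)
H3 returns [8, (0, 4)]
= [8, (0, 4)]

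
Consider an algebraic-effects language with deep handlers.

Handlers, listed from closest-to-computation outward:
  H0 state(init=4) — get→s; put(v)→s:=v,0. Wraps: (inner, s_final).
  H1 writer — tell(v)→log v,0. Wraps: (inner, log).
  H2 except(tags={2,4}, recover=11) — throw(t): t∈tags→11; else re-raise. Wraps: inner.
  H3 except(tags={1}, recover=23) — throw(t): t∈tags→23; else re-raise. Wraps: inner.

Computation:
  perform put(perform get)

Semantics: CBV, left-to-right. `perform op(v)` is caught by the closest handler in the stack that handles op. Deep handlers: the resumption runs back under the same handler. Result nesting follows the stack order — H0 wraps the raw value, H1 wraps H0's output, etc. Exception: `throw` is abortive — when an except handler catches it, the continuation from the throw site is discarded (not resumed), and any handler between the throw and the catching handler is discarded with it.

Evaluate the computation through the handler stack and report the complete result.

Answer: ((0, 4), ())

Working:
get @ H0 ⇒ 4
put(4) @ H0 ⇒ s:=4
H0 returns (0, 4)
H1 returns ((0, 4), ())
H2 returns ((0, 4), ())
H3 returns ((0, 4), ())
= ((0, 4), ())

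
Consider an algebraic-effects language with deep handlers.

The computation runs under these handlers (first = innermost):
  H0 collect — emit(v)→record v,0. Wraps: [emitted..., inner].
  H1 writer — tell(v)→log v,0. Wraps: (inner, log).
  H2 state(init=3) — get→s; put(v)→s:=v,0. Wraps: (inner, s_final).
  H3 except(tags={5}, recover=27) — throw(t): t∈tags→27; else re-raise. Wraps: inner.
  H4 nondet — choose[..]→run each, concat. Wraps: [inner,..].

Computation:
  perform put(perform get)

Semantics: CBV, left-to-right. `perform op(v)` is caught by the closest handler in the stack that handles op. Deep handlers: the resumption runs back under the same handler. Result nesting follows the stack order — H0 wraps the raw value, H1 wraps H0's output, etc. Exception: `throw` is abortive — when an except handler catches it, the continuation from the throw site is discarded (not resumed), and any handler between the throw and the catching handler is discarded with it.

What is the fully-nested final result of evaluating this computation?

Step-by-step:
get @ H2 ⇒ 3
put(3) @ H2 ⇒ s:=3
H0 returns [0]
H1 returns ([0], ())
H2 returns (([0], ()), 3)
H3 returns (([0], ()), 3)
H4 returns [(([0], ()), 3)]
= [(([0], ()), 3)]

Answer: [(([0], ()), 3)]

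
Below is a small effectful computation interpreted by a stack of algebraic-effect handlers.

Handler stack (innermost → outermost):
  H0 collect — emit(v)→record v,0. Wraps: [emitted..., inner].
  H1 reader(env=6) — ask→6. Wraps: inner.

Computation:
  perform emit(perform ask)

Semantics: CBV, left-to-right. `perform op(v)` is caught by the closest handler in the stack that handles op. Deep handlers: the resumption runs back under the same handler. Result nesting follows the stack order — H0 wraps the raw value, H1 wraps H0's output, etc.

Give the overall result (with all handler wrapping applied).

Answer: [6, 0]

Step-by-step:
ask @ H1 ⇒ 6
emit(6) @ H0 ⇒ out+=6
H0 returns [6, 0]
H1 returns [6, 0]
= [6, 0]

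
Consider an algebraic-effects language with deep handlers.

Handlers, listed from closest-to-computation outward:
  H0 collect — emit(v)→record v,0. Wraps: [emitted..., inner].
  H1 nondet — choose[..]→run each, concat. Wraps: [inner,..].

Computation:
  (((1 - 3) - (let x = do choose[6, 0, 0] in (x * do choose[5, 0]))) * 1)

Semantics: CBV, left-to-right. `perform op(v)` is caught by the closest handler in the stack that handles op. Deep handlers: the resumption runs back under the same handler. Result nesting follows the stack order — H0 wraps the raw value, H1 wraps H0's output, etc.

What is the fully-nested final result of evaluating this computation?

Working:
choose[6, 0, 0] @ H1
  branch[0] choose=6:
    choose[5, 0] @ H1
      branch[0] choose=5:
        H0 returns [-32]
        H1 returns [[-32]]
      branch[1] choose=0:
        H0 returns [-2]
        H1 returns [[-2]]
  branch[1] choose=0:
    choose[5, 0] @ H1
      branch[0] choose=5:
        H0 returns [-2]
        H1 returns [[-2]]
      branch[1] choose=0:
        H0 returns [-2]
        H1 returns [[-2]]
  branch[2] choose=0:
    choose[5, 0] @ H1
      branch[0] choose=5:
        H0 returns [-2]
        H1 returns [[-2]]
      branch[1] choose=0:
        H0 returns [-2]
        H1 returns [[-2]]
= [[-32], [-2], [-2], [-2], [-2], [-2]]

Answer: [[-32], [-2], [-2], [-2], [-2], [-2]]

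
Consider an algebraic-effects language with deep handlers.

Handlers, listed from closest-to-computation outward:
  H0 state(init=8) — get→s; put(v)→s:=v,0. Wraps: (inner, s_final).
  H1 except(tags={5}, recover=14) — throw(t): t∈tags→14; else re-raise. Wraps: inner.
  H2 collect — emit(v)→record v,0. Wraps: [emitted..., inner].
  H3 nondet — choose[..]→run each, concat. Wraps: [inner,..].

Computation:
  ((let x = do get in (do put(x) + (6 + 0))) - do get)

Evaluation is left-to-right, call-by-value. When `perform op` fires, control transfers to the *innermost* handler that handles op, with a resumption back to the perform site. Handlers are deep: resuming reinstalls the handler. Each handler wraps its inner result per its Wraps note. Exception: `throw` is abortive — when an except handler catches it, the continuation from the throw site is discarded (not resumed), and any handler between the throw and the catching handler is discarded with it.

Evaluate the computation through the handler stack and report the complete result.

Working:
get @ H0 ⇒ 8
put(8) @ H0 ⇒ s:=8
get @ H0 ⇒ 8
H0 returns (-2, 8)
H1 returns (-2, 8)
H2 returns [(-2, 8)]
H3 returns [[(-2, 8)]]
= [[(-2, 8)]]

Answer: [[(-2, 8)]]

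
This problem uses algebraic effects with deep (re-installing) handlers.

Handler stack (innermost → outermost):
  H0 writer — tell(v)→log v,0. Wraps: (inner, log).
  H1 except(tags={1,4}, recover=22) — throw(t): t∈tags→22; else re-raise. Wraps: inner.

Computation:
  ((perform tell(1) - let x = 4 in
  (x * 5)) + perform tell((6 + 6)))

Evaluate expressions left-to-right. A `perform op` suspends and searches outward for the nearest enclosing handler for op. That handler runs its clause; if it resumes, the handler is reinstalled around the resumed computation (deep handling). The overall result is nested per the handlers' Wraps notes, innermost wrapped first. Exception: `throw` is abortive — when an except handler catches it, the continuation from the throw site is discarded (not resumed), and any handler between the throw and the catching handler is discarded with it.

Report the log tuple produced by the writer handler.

Working:
tell(1) @ H0 ⇒ log+=1
tell(12) @ H0 ⇒ log+=12
H0 returns (-20, (1, 12))
H1 returns (-20, (1, 12))
= (-20, (1, 12))

Answer: (1, 12)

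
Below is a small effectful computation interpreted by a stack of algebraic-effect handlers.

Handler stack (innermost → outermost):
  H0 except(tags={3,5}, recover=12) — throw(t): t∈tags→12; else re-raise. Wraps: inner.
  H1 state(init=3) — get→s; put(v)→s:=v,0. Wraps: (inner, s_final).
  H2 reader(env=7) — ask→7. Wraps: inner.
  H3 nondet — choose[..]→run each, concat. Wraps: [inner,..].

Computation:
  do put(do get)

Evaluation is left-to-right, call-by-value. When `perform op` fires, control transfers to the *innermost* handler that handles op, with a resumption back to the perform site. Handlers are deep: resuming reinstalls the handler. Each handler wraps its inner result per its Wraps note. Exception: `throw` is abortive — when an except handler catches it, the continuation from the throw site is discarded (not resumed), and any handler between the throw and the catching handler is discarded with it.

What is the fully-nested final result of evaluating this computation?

Working:
get @ H1 ⇒ 3
put(3) @ H1 ⇒ s:=3
H0 returns 0
H1 returns (0, 3)
H2 returns (0, 3)
H3 returns [(0, 3)]
= [(0, 3)]

Answer: [(0, 3)]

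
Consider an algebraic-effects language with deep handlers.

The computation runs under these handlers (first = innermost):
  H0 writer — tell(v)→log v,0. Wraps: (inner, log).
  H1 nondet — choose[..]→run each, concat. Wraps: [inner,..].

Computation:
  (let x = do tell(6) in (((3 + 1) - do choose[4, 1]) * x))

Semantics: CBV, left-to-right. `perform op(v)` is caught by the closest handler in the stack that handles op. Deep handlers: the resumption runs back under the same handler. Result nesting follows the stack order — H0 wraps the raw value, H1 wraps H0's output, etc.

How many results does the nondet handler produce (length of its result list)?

Step-by-step:
tell(6) @ H0 ⇒ log+=6
choose[4, 1] @ H1
  branch[0] choose=4:
    H0 returns (0, (6))
    H1 returns [(0, (6))]
  branch[1] choose=1:
    H0 returns (0, (6))
    H1 returns [(0, (6))]
= [(0, (6)), (0, (6))]

Answer: 2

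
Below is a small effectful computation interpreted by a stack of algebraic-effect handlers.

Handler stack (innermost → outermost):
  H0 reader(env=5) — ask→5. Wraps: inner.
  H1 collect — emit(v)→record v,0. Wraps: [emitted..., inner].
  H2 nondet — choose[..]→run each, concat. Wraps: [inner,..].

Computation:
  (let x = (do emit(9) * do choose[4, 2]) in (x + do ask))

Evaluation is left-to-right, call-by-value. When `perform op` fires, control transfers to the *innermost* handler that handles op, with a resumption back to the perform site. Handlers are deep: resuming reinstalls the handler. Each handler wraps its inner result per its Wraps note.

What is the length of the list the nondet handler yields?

Answer: 2

Evaluation trace:
emit(9) @ H1 ⇒ out+=9
choose[4, 2] @ H2
  branch[0] choose=4:
    ask @ H0 ⇒ 5
    H0 returns 5
    H1 returns [9, 5]
    H2 returns [[9, 5]]
  branch[1] choose=2:
    ask @ H0 ⇒ 5
    H0 returns 5
    H1 returns [9, 5]
    H2 returns [[9, 5]]
= [[9, 5], [9, 5]]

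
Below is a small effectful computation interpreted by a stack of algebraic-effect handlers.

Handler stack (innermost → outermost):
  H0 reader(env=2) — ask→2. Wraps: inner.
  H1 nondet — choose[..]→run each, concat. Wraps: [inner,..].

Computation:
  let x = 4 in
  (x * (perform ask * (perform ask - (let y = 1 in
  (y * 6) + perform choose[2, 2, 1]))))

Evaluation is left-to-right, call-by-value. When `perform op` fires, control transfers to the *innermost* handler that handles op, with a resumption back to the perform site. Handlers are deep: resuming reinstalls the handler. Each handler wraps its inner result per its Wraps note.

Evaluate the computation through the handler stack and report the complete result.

Working:
ask @ H0 ⇒ 2
ask @ H0 ⇒ 2
choose[2, 2, 1] @ H1
  branch[0] choose=2:
    H0 returns -48
    H1 returns [-48]
  branch[1] choose=2:
    H0 returns -48
    H1 returns [-48]
  branch[2] choose=1:
    H0 returns -40
    H1 returns [-40]
= [-48, -48, -40]

Answer: [-48, -48, -40]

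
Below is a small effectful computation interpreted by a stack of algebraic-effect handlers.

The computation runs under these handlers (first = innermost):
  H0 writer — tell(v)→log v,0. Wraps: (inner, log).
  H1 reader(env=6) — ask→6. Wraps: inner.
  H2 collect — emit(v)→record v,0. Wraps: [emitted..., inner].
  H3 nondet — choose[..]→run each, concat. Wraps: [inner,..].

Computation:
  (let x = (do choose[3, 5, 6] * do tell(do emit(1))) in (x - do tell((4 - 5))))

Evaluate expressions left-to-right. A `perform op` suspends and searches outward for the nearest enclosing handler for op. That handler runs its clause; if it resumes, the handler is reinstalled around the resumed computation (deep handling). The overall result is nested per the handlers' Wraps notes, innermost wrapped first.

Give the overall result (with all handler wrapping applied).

Working:
choose[3, 5, 6] @ H3
  branch[0] choose=3:
    emit(1) @ H2 ⇒ out+=1
    tell(0) @ H0 ⇒ log+=0
    tell(-1) @ H0 ⇒ log+=-1
    H0 returns (0, (0, -1))
    H1 returns (0, (0, -1))
    H2 returns [1, (0, (0, -1))]
    H3 returns [[1, (0, (0, -1))]]
  branch[1] choose=5:
    emit(1) @ H2 ⇒ out+=1
    tell(0) @ H0 ⇒ log+=0
    tell(-1) @ H0 ⇒ log+=-1
    H0 returns (0, (0, -1))
    H1 returns (0, (0, -1))
    H2 returns [1, (0, (0, -1))]
    H3 returns [[1, (0, (0, -1))]]
  branch[2] choose=6:
    emit(1) @ H2 ⇒ out+=1
    tell(0) @ H0 ⇒ log+=0
    tell(-1) @ H0 ⇒ log+=-1
    H0 returns (0, (0, -1))
    H1 returns (0, (0, -1))
    H2 returns [1, (0, (0, -1))]
    H3 returns [[1, (0, (0, -1))]]
= [[1, (0, (0, -1))], [1, (0, (0, -1))], [1, (0, (0, -1))]]

Answer: [[1, (0, (0, -1))], [1, (0, (0, -1))], [1, (0, (0, -1))]]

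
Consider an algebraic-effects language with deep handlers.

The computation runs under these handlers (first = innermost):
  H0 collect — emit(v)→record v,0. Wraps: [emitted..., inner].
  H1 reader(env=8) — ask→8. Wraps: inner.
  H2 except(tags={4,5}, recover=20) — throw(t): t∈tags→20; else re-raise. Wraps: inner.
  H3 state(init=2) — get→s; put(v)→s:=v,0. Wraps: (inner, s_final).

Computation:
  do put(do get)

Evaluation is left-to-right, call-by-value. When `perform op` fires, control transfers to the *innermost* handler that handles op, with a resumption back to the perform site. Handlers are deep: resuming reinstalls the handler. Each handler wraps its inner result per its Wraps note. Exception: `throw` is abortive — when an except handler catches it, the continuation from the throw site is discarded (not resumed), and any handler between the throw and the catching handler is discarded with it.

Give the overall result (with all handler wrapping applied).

Working:
get @ H3 ⇒ 2
put(2) @ H3 ⇒ s:=2
H0 returns [0]
H1 returns [0]
H2 returns [0]
H3 returns ([0], 2)
= ([0], 2)

Answer: ([0], 2)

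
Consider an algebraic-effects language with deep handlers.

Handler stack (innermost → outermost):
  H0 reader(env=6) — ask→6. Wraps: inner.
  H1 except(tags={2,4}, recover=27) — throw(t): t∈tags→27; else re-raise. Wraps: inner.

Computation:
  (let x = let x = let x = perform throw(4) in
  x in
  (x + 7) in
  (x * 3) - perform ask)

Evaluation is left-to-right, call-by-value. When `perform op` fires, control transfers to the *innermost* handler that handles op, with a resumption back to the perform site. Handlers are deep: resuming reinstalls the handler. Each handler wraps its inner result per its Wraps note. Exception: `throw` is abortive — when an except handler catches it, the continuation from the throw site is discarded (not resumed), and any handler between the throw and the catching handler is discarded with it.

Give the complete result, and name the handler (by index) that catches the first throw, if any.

Step-by-step:
throw(4) @ H1 caught ⇒ 27
= 27

Answer: 27 ; first throw caught by: H1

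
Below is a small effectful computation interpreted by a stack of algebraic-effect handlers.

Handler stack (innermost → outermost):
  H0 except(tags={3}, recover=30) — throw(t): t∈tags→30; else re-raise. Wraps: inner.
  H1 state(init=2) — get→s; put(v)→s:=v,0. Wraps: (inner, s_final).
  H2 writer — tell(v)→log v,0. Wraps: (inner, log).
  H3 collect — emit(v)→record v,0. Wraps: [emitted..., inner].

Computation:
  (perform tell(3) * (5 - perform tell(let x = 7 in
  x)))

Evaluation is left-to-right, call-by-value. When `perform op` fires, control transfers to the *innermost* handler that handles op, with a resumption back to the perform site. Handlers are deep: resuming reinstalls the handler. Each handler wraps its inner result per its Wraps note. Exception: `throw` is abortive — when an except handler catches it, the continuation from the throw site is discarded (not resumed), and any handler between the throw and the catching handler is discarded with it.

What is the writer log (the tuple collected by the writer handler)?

Answer: (3, 7)

Working:
tell(3) @ H2 ⇒ log+=3
tell(7) @ H2 ⇒ log+=7
H0 returns 0
H1 returns (0, 2)
H2 returns ((0, 2), (3, 7))
H3 returns [((0, 2), (3, 7))]
= [((0, 2), (3, 7))]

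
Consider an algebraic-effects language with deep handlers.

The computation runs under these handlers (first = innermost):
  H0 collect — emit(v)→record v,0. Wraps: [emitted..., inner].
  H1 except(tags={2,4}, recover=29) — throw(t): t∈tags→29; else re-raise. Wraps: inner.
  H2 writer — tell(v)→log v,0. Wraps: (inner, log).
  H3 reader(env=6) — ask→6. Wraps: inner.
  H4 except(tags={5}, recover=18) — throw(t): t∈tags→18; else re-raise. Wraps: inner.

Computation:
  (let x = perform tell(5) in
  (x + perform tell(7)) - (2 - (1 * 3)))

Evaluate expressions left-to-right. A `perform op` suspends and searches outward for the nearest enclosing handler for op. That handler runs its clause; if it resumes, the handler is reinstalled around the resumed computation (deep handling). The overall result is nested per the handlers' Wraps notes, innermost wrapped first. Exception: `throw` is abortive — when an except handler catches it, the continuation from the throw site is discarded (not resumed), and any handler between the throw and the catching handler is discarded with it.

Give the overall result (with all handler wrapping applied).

Answer: ([1], (5, 7))

Working:
tell(5) @ H2 ⇒ log+=5
tell(7) @ H2 ⇒ log+=7
H0 returns [1]
H1 returns [1]
H2 returns ([1], (5, 7))
H3 returns ([1], (5, 7))
H4 returns ([1], (5, 7))
= ([1], (5, 7))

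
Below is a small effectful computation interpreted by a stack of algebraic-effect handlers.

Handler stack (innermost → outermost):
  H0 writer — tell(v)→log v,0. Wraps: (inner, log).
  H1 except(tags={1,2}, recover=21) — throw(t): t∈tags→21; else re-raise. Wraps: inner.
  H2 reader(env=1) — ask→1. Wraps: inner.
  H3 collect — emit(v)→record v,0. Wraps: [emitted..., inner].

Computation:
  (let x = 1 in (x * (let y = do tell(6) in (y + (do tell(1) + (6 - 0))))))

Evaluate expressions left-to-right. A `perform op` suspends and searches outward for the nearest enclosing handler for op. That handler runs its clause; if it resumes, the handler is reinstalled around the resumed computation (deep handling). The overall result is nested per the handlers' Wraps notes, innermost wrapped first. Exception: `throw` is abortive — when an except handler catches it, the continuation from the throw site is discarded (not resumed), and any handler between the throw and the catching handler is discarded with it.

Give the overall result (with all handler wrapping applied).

Step-by-step:
tell(6) @ H0 ⇒ log+=6
tell(1) @ H0 ⇒ log+=1
H0 returns (6, (6, 1))
H1 returns (6, (6, 1))
H2 returns (6, (6, 1))
H3 returns [(6, (6, 1))]
= [(6, (6, 1))]

Answer: [(6, (6, 1))]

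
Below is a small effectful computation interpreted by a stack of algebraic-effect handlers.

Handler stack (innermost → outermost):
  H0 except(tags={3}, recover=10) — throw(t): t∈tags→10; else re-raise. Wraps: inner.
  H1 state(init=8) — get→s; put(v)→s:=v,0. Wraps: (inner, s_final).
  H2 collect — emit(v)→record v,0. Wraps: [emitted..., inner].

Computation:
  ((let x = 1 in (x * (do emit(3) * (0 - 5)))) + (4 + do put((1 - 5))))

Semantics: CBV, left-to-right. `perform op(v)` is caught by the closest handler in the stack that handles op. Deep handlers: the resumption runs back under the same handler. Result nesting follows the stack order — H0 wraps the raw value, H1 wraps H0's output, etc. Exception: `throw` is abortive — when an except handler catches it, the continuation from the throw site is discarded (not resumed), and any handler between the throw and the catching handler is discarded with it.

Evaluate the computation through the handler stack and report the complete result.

Answer: [3, (4, -4)]

Working:
emit(3) @ H2 ⇒ out+=3
put(-4) @ H1 ⇒ s:=-4
H0 returns 4
H1 returns (4, -4)
H2 returns [3, (4, -4)]
= [3, (4, -4)]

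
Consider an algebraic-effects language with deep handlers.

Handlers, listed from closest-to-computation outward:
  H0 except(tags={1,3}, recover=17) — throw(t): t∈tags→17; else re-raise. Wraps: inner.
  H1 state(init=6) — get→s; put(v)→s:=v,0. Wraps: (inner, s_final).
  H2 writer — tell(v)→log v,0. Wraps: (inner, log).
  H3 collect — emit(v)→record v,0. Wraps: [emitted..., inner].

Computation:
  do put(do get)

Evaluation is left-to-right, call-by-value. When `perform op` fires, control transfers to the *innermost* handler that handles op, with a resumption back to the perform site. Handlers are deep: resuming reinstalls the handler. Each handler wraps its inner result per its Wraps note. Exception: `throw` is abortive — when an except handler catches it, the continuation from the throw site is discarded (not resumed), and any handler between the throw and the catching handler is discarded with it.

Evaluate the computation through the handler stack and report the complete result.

Working:
get @ H1 ⇒ 6
put(6) @ H1 ⇒ s:=6
H0 returns 0
H1 returns (0, 6)
H2 returns ((0, 6), ())
H3 returns [((0, 6), ())]
= [((0, 6), ())]

Answer: [((0, 6), ())]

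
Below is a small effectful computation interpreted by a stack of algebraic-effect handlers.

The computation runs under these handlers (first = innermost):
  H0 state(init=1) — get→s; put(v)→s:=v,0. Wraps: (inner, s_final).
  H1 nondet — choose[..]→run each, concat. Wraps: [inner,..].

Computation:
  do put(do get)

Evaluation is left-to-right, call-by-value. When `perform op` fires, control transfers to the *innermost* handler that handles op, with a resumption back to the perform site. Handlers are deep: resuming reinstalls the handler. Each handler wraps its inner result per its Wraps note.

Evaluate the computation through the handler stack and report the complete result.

Answer: [(0, 1)]

Working:
get @ H0 ⇒ 1
put(1) @ H0 ⇒ s:=1
H0 returns (0, 1)
H1 returns [(0, 1)]
= [(0, 1)]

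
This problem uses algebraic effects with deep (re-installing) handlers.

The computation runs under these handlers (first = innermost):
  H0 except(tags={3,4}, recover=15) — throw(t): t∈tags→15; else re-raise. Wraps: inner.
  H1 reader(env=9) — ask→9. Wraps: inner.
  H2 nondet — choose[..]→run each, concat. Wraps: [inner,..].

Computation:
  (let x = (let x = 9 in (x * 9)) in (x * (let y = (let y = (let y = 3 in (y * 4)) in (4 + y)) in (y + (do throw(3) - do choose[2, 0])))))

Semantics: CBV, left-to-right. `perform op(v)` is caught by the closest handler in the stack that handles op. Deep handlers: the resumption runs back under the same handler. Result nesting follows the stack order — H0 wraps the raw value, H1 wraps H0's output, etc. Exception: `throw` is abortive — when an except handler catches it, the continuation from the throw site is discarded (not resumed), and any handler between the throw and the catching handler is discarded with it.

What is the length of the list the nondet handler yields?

Answer: 1

Working:
throw(3) @ H0 caught ⇒ 15
H1 returns 15
H2 returns [15]
= [15]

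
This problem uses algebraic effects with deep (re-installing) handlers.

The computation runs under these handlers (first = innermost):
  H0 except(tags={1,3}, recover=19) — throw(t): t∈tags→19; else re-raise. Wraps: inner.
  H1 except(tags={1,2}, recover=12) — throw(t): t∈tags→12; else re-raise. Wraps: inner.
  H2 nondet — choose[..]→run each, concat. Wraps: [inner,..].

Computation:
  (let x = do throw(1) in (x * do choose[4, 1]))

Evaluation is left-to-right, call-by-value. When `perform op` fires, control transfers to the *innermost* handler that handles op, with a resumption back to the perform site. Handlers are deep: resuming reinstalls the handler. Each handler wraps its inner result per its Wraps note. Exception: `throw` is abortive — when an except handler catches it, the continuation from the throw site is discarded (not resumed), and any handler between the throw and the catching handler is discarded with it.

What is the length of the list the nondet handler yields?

Working:
throw(1) @ H0 caught ⇒ 19
H1 returns 19
H2 returns [19]
= [19]

Answer: 1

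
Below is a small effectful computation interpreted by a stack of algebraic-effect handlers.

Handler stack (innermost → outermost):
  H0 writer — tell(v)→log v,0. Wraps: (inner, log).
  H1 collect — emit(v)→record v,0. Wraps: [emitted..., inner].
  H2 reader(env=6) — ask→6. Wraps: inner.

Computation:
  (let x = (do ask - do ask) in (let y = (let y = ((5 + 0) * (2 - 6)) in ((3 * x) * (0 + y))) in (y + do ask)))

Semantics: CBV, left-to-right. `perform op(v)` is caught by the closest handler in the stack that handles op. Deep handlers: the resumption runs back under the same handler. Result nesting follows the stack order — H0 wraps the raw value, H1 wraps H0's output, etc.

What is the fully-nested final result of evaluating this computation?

Working:
ask @ H2 ⇒ 6
ask @ H2 ⇒ 6
ask @ H2 ⇒ 6
H0 returns (6, ())
H1 returns [(6, ())]
H2 returns [(6, ())]
= [(6, ())]

Answer: [(6, ())]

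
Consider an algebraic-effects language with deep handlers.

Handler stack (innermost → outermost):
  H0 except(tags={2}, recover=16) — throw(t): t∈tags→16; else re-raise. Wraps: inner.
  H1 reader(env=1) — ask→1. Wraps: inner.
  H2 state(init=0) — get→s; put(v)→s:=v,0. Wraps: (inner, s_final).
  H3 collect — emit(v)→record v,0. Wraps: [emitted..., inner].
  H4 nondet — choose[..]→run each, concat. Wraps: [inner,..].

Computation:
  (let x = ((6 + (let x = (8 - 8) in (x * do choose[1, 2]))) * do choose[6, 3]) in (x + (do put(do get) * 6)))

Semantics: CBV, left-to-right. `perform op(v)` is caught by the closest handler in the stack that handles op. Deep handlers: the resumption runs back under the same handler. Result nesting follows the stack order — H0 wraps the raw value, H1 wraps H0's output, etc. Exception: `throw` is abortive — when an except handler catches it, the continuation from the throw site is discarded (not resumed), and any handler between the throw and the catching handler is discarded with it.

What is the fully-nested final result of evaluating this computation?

Working:
choose[1, 2] @ H4
  branch[0] choose=1:
    choose[6, 3] @ H4
      branch[0] choose=6:
        get @ H2 ⇒ 0
        put(0) @ H2 ⇒ s:=0
        H0 returns 36
        H1 returns 36
        H2 returns (36, 0)
        H3 returns [(36, 0)]
        H4 returns [[(36, 0)]]
      branch[1] choose=3:
        get @ H2 ⇒ 0
        put(0) @ H2 ⇒ s:=0
        H0 returns 18
        H1 returns 18
        H2 returns (18, 0)
        H3 returns [(18, 0)]
        H4 returns [[(18, 0)]]
  branch[1] choose=2:
    choose[6, 3] @ H4
      branch[0] choose=6:
        get @ H2 ⇒ 0
        put(0) @ H2 ⇒ s:=0
        H0 returns 36
        H1 returns 36
        H2 returns (36, 0)
        H3 returns [(36, 0)]
        H4 returns [[(36, 0)]]
      branch[1] choose=3:
        get @ H2 ⇒ 0
        put(0) @ H2 ⇒ s:=0
        H0 returns 18
        H1 returns 18
        H2 returns (18, 0)
        H3 returns [(18, 0)]
        H4 returns [[(18, 0)]]
= [[(36, 0)], [(18, 0)], [(36, 0)], [(18, 0)]]

Answer: [[(36, 0)], [(18, 0)], [(36, 0)], [(18, 0)]]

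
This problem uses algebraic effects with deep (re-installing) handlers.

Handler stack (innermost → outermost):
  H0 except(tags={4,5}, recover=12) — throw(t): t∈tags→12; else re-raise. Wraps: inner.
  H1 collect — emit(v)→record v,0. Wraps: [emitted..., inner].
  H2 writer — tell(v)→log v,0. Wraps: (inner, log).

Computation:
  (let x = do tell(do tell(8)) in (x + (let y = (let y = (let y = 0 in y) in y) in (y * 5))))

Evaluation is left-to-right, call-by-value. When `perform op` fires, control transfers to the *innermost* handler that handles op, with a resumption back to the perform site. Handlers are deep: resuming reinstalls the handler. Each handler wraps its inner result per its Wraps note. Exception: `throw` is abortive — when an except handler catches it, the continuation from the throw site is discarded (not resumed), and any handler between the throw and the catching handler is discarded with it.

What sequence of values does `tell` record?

Step-by-step:
tell(8) @ H2 ⇒ log+=8
tell(0) @ H2 ⇒ log+=0
H0 returns 0
H1 returns [0]
H2 returns ([0], (8, 0))
= ([0], (8, 0))

Answer: (8, 0)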